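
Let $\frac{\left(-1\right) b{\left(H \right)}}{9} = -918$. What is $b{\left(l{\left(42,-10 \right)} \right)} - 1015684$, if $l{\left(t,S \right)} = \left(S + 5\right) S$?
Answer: $-1007422$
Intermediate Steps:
$l{\left(t,S \right)} = S \left(5 + S\right)$ ($l{\left(t,S \right)} = \left(5 + S\right) S = S \left(5 + S\right)$)
$b{\left(H \right)} = 8262$ ($b{\left(H \right)} = \left(-9\right) \left(-918\right) = 8262$)
$b{\left(l{\left(42,-10 \right)} \right)} - 1015684 = 8262 - 1015684 = -1007422$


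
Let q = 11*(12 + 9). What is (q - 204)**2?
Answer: 729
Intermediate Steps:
q = 231 (q = 11*21 = 231)
(q - 204)**2 = (231 - 204)**2 = 27**2 = 729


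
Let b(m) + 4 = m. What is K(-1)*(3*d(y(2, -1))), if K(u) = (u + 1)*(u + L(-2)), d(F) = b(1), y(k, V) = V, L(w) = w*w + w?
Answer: 0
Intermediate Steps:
L(w) = w + w² (L(w) = w² + w = w + w²)
b(m) = -4 + m
d(F) = -3 (d(F) = -4 + 1 = -3)
K(u) = (1 + u)*(2 + u) (K(u) = (u + 1)*(u - 2*(1 - 2)) = (1 + u)*(u - 2*(-1)) = (1 + u)*(u + 2) = (1 + u)*(2 + u))
K(-1)*(3*d(y(2, -1))) = (2 + (-1)² + 3*(-1))*(3*(-3)) = (2 + 1 - 3)*(-9) = 0*(-9) = 0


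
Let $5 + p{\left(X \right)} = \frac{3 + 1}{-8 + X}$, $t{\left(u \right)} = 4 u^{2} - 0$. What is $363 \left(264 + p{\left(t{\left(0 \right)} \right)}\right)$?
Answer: $\frac{187671}{2} \approx 93836.0$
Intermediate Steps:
$t{\left(u \right)} = 4 u^{2}$ ($t{\left(u \right)} = 4 u^{2} + 0 = 4 u^{2}$)
$p{\left(X \right)} = -5 + \frac{4}{-8 + X}$ ($p{\left(X \right)} = -5 + \frac{3 + 1}{-8 + X} = -5 + \frac{4}{-8 + X}$)
$363 \left(264 + p{\left(t{\left(0 \right)} \right)}\right) = 363 \left(264 + \frac{44 - 5 \cdot 4 \cdot 0^{2}}{-8 + 4 \cdot 0^{2}}\right) = 363 \left(264 + \frac{44 - 5 \cdot 4 \cdot 0}{-8 + 4 \cdot 0}\right) = 363 \left(264 + \frac{44 - 0}{-8 + 0}\right) = 363 \left(264 + \frac{44 + 0}{-8}\right) = 363 \left(264 - \frac{11}{2}\right) = 363 \cdot \frac{517}{2} = \frac{187671}{2}$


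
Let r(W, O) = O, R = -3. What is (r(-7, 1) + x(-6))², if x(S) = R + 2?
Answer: 0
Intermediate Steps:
x(S) = -1 (x(S) = -3 + 2 = -1)
(r(-7, 1) + x(-6))² = (1 - 1)² = 0² = 0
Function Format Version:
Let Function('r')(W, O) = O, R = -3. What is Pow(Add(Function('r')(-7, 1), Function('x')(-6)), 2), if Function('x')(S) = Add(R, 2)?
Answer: 0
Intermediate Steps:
Function('x')(S) = -1 (Function('x')(S) = Add(-3, 2) = -1)
Pow(Add(Function('r')(-7, 1), Function('x')(-6)), 2) = Pow(Add(1, -1), 2) = Pow(0, 2) = 0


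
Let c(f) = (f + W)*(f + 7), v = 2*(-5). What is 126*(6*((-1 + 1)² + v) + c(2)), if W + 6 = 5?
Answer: -6426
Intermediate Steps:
W = -1 (W = -6 + 5 = -1)
v = -10
c(f) = (-1 + f)*(7 + f) (c(f) = (f - 1)*(f + 7) = (-1 + f)*(7 + f))
126*(6*((-1 + 1)² + v) + c(2)) = 126*(6*((-1 + 1)² - 10) + (-7 + 2² + 6*2)) = 126*(6*(0² - 10) + (-7 + 4 + 12)) = 126*(6*(0 - 10) + 9) = 126*(6*(-10) + 9) = 126*(-60 + 9) = 126*(-51) = -6426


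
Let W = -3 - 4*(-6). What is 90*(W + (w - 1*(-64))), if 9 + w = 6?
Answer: 7380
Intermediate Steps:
w = -3 (w = -9 + 6 = -3)
W = 21 (W = -3 + 24 = 21)
90*(W + (w - 1*(-64))) = 90*(21 + (-3 - 1*(-64))) = 90*(21 + (-3 + 64)) = 90*(21 + 61) = 90*82 = 7380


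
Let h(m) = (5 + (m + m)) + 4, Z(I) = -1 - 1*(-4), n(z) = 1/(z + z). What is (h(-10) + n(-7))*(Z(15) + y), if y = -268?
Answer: 41075/14 ≈ 2933.9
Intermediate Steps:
n(z) = 1/(2*z)
Z(I) = 3 (Z(I) = -1 + 4 = 3)
h(m) = 9 + 2*m (h(m) = (5 + 2*m) + 4 = 9 + 2*m)
(h(-10) + n(-7))*(Z(15) + y) = ((9 + 2*(-10)) + (½)/(-7))*(3 - 268) = ((9 - 20) + (½)*(-⅐))*(-265) = (-11 - 1/14)*(-265) = -155/14*(-265) = 41075/14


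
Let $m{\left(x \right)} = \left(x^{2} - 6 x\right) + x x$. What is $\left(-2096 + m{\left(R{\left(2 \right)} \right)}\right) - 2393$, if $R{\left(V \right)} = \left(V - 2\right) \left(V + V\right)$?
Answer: $-4489$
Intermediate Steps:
$R{\left(V \right)} = 2 V \left(-2 + V\right)$ ($R{\left(V \right)} = \left(-2 + V\right) 2 V = 2 V \left(-2 + V\right)$)
$m{\left(x \right)} = - 6 x + 2 x^{2}$ ($m{\left(x \right)} = \left(x^{2} - 6 x\right) + x^{2} = - 6 x + 2 x^{2}$)
$\left(-2096 + m{\left(R{\left(2 \right)} \right)}\right) - 2393 = \left(-2096 + 2 \cdot 2 \cdot 2 \left(-2 + 2\right) \left(-3 + 2 \cdot 2 \left(-2 + 2\right)\right)\right) - 2393 = \left(-2096 + 2 \cdot 2 \cdot 2 \cdot 0 \left(-3 + 2 \cdot 2 \cdot 0\right)\right) - 2393 = \left(-2096 + 2 \cdot 0 \left(-3 + 0\right)\right) - 2393 = \left(-2096 + 2 \cdot 0 \left(-3\right)\right) - 2393 = \left(-2096 + 0\right) - 2393 = -2096 - 2393 = -4489$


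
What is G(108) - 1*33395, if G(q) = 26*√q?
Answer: -33395 + 156*√3 ≈ -33125.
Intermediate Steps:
G(108) - 1*33395 = 26*√108 - 1*33395 = 26*(6*√3) - 33395 = 156*√3 - 33395 = -33395 + 156*√3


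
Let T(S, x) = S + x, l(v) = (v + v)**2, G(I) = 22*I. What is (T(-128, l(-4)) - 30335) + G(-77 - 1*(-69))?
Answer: -30575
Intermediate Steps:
l(v) = 4*v**2 (l(v) = (2*v)**2 = 4*v**2)
(T(-128, l(-4)) - 30335) + G(-77 - 1*(-69)) = ((-128 + 4*(-4)**2) - 30335) + 22*(-77 - 1*(-69)) = ((-128 + 4*16) - 30335) + 22*(-77 + 69) = ((-128 + 64) - 30335) + 22*(-8) = (-64 - 30335) - 176 = -30399 - 176 = -30575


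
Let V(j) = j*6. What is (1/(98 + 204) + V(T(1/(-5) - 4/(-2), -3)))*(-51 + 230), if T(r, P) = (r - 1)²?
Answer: 5194043/7550 ≈ 687.95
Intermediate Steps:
T(r, P) = (-1 + r)²
V(j) = 6*j
(1/(98 + 204) + V(T(1/(-5) - 4/(-2), -3)))*(-51 + 230) = (1/(98 + 204) + 6*(-1 + (1/(-5) - 4/(-2)))²)*(-51 + 230) = (1/302 + 6*(-1 + (1*(-⅕) - 4*(-½)))²)*179 = (1/302 + 6*(-1 + (-⅕ + 2))²)*179 = (1/302 + 6*(-1 + 9/5)²)*179 = (1/302 + 6*(⅘)²)*179 = (1/302 + 6*(16/25))*179 = (1/302 + 96/25)*179 = (29017/7550)*179 = 5194043/7550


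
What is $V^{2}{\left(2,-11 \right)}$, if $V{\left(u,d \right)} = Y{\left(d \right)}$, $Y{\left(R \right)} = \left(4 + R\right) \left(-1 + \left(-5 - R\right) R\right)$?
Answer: $219961$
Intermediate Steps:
$Y{\left(R \right)} = \left(-1 + R \left(-5 - R\right)\right) \left(4 + R\right)$ ($Y{\left(R \right)} = \left(4 + R\right) \left(-1 + R \left(-5 - R\right)\right) = \left(-1 + R \left(-5 - R\right)\right) \left(4 + R\right)$)
$V{\left(u,d \right)} = -4 - d^{3} - 21 d - 9 d^{2}$
$V^{2}{\left(2,-11 \right)} = \left(-4 - \left(-11\right)^{3} - -231 - 9 \left(-11\right)^{2}\right)^{2} = \left(-4 - -1331 + 231 - 1089\right)^{2} = \left(-4 + 1331 + 231 - 1089\right)^{2} = 469^{2} = 219961$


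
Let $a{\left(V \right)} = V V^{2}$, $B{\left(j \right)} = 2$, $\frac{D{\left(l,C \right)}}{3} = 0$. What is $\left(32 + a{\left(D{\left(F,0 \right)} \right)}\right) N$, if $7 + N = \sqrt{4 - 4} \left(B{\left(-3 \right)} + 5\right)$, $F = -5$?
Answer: $-224$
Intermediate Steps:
$D{\left(l,C \right)} = 0$ ($D{\left(l,C \right)} = 3 \cdot 0 = 0$)
$a{\left(V \right)} = V^{3}$
$N = -7$ ($N = -7 + \sqrt{4 - 4} \left(2 + 5\right) = -7 + \sqrt{0} \cdot 7 = -7 + 0 \cdot 7 = -7 + 0 = -7$)
$\left(32 + a{\left(D{\left(F,0 \right)} \right)}\right) N = \left(32 + 0^{3}\right) \left(-7\right) = \left(32 + 0\right) \left(-7\right) = 32 \left(-7\right) = -224$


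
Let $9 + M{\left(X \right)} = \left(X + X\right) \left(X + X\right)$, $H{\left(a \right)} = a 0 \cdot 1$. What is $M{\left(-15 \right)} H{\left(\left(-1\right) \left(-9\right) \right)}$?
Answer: $0$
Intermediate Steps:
$H{\left(a \right)} = 0$ ($H{\left(a \right)} = 0 \cdot 1 = 0$)
$M{\left(X \right)} = -9 + 4 X^{2}$ ($M{\left(X \right)} = -9 + \left(X + X\right) \left(X + X\right) = -9 + 2 X 2 X = -9 + 4 X^{2}$)
$M{\left(-15 \right)} H{\left(\left(-1\right) \left(-9\right) \right)} = \left(-9 + 4 \left(-15\right)^{2}\right) 0 = \left(-9 + 4 \cdot 225\right) 0 = \left(-9 + 900\right) 0 = 891 \cdot 0 = 0$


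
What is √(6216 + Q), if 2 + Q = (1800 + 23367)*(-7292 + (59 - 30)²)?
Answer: I*√162346103 ≈ 12742.0*I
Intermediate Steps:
Q = -162352319 (Q = -2 + (1800 + 23367)*(-7292 + (59 - 30)²) = -2 + 25167*(-7292 + 29²) = -2 + 25167*(-7292 + 841) = -2 + 25167*(-6451) = -2 - 162352317 = -162352319)
√(6216 + Q) = √(6216 - 162352319) = √(-162346103) = I*√162346103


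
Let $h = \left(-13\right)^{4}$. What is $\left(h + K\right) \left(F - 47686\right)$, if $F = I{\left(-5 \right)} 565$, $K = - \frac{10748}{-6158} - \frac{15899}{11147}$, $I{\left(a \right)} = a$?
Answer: $- \frac{49514445238363350}{34321613} \approx -1.4427 \cdot 10^{9}$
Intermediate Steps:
$h = 28561$
$K = \frac{10950957}{34321613}$ ($K = \left(-10748\right) \left(- \frac{1}{6158}\right) - \frac{15899}{11147} = \frac{5374}{3079} - \frac{15899}{11147} = \frac{10950957}{34321613} \approx 0.31907$)
$F = -2825$ ($F = \left(-5\right) 565 = -2825$)
$\left(h + K\right) \left(F - 47686\right) = \left(28561 + \frac{10950957}{34321613}\right) \left(-2825 - 47686\right) = \frac{980270539850}{34321613} \left(-50511\right) = - \frac{49514445238363350}{34321613}$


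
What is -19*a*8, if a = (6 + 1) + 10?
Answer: -2584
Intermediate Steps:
a = 17 (a = 7 + 10 = 17)
-19*a*8 = -19*17*8 = -323*8 = -2584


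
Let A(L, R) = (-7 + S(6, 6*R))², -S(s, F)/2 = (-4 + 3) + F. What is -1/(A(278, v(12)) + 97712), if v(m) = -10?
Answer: -1/110937 ≈ -9.0141e-6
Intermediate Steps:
S(s, F) = 2 - 2*F (S(s, F) = -2*((-4 + 3) + F) = -2*(-1 + F) = 2 - 2*F)
A(L, R) = (-5 - 12*R)² (A(L, R) = (-7 + (2 - 12*R))² = (-5 - 12*R)²)
-1/(A(278, v(12)) + 97712) = -1/((5 + 12*(-10))² + 97712) = -1/((5 - 120)² + 97712) = -1/((-115)² + 97712) = -1/(13225 + 97712) = -1/110937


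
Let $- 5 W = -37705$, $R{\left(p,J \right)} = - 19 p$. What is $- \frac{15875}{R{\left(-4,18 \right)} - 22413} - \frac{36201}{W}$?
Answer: $- \frac{688908362}{168443317} \approx -4.0899$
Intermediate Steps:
$W = 7541$ ($W = \left(- \frac{1}{5}\right) \left(-37705\right) = 7541$)
$- \frac{15875}{R{\left(-4,18 \right)} - 22413} - \frac{36201}{W} = - \frac{15875}{\left(-19\right) \left(-4\right) - 22413} - \frac{36201}{7541} = - \frac{15875}{76 - 22413} - \frac{36201}{7541} = - \frac{15875}{-22337} - \frac{36201}{7541} = \left(-15875\right) \left(- \frac{1}{22337}\right) - \frac{36201}{7541} = \frac{15875}{22337} - \frac{36201}{7541} = - \frac{688908362}{168443317}$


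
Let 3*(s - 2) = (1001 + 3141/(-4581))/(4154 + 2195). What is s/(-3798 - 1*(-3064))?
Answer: -3316501/1186012247 ≈ -0.0027963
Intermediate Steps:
s = 6633002/3231641 (s = 2 + ((1001 + 3141/(-4581))/(4154 + 2195))/3 = 2 + ((1001 + 3141*(-1/4581))/6349)/3 = 2 + ((1001 - 349/509)*(1/6349))/3 = 2 + ((509160/509)*(1/6349))/3 = 2 + (⅓)*(509160/3231641) = 2 + 169720/3231641 = 6633002/3231641 ≈ 2.0525)
s/(-3798 - 1*(-3064)) = 6633002/(3231641*(-3798 - 1*(-3064))) = 6633002/(3231641*(-3798 + 3064)) = (6633002/3231641)/(-734) = (6633002/3231641)*(-1/734) = -3316501/1186012247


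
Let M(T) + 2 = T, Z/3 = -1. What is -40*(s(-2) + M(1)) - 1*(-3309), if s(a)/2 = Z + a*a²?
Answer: 4229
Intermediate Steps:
Z = -3 (Z = 3*(-1) = -3)
M(T) = -2 + T
s(a) = -6 + 2*a³ (s(a) = 2*(-3 + a*a²) = 2*(-3 + a³) = -6 + 2*a³)
-40*(s(-2) + M(1)) - 1*(-3309) = -40*((-6 + 2*(-2)³) + (-2 + 1)) - 1*(-3309) = -40*((-6 + 2*(-8)) - 1) + 3309 = -40*((-6 - 16) - 1) + 3309 = -40*(-22 - 1) + 3309 = -40*(-23) + 3309 = 920 + 3309 = 4229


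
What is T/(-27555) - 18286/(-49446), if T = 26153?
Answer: -3208498/5538555 ≈ -0.57930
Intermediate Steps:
T/(-27555) - 18286/(-49446) = 26153/(-27555) - 18286/(-49446) = 26153*(-1/27555) - 18286*(-1/49446) = -26153/27555 + 223/603 = -3208498/5538555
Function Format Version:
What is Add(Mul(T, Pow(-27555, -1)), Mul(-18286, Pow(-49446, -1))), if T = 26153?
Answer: Rational(-3208498, 5538555) ≈ -0.57930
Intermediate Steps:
Add(Mul(T, Pow(-27555, -1)), Mul(-18286, Pow(-49446, -1))) = Add(Mul(26153, Pow(-27555, -1)), Mul(-18286, Pow(-49446, -1))) = Add(Mul(26153, Rational(-1, 27555)), Mul(-18286, Rational(-1, 49446))) = Add(Rational(-26153, 27555), Rational(223, 603)) = Rational(-3208498, 5538555)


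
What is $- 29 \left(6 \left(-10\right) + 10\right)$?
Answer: $1450$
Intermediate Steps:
$- 29 \left(6 \left(-10\right) + 10\right) = - 29 \left(-60 + 10\right) = \left(-29\right) \left(-50\right) = 1450$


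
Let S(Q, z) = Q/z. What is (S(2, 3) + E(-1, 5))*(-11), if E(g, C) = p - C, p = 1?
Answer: 110/3 ≈ 36.667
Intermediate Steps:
E(g, C) = 1 - C
(S(2, 3) + E(-1, 5))*(-11) = (2/3 + (1 - 1*5))*(-11) = (2*(1/3) + (1 - 5))*(-11) = (2/3 - 4)*(-11) = -10/3*(-11) = 110/3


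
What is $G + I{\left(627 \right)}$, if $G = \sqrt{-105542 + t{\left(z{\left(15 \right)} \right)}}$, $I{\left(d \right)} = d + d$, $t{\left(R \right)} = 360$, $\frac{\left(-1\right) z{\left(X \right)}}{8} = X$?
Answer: $1254 + i \sqrt{105182} \approx 1254.0 + 324.32 i$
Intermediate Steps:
$z{\left(X \right)} = - 8 X$
$I{\left(d \right)} = 2 d$
$G = i \sqrt{105182}$ ($G = \sqrt{-105542 + 360} = \sqrt{-105182} = i \sqrt{105182} \approx 324.32 i$)
$G + I{\left(627 \right)} = i \sqrt{105182} + 2 \cdot 627 = i \sqrt{105182} + 1254 = 1254 + i \sqrt{105182}$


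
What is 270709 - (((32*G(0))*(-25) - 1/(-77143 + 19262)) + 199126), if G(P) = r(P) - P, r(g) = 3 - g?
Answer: 4282210022/57881 ≈ 73983.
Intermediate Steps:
G(P) = 3 - 2*P (G(P) = (3 - P) - P = 3 - 2*P)
270709 - (((32*G(0))*(-25) - 1/(-77143 + 19262)) + 199126) = 270709 - (((32*(3 - 2*0))*(-25) - 1/(-77143 + 19262)) + 199126) = 270709 - (((32*(3 + 0))*(-25) - 1/(-57881)) + 199126) = 270709 - (((32*3)*(-25) - 1*(-1/57881)) + 199126) = 270709 - ((96*(-25) + 1/57881) + 199126) = 270709 - ((-2400 + 1/57881) + 199126) = 270709 - (-138914399/57881 + 199126) = 270709 - 1*11386697607/57881 = 270709 - 11386697607/57881 = 4282210022/57881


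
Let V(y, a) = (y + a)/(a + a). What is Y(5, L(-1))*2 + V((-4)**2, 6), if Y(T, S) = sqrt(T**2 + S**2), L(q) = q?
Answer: 11/6 + 2*sqrt(26) ≈ 12.031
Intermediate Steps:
V(y, a) = (a + y)/(2*a) (V(y, a) = (a + y)/((2*a)) = (a + y)*(1/(2*a)) = (a + y)/(2*a))
Y(T, S) = sqrt(S**2 + T**2)
Y(5, L(-1))*2 + V((-4)**2, 6) = sqrt((-1)**2 + 5**2)*2 + (1/2)*(6 + (-4)**2)/6 = sqrt(1 + 25)*2 + (1/2)*(1/6)*(6 + 16) = sqrt(26)*2 + (1/2)*(1/6)*22 = 2*sqrt(26) + 11/6 = 11/6 + 2*sqrt(26)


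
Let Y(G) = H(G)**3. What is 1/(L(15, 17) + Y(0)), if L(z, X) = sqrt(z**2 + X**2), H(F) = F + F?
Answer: sqrt(514)/514 ≈ 0.044108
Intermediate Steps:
H(F) = 2*F
Y(G) = 8*G**3 (Y(G) = (2*G)**3 = 8*G**3)
L(z, X) = sqrt(X**2 + z**2)
1/(L(15, 17) + Y(0)) = 1/(sqrt(17**2 + 15**2) + 8*0**3) = 1/(sqrt(289 + 225) + 8*0) = 1/(sqrt(514) + 0) = 1/(sqrt(514)) = sqrt(514)/514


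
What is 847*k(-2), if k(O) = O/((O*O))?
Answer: -847/2 ≈ -423.50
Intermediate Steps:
k(O) = 1/O (k(O) = O/(O²) = O/O² = 1/O)
847*k(-2) = 847/(-2) = 847*(-½) = -847/2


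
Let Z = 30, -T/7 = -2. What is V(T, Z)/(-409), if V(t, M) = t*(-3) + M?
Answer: 12/409 ≈ 0.029340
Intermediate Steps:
T = 14 (T = -7*(-2) = 14)
V(t, M) = M - 3*t (V(t, M) = -3*t + M = M - 3*t)
V(T, Z)/(-409) = (30 - 3*14)/(-409) = (30 - 42)*(-1/409) = -12*(-1/409) = 12/409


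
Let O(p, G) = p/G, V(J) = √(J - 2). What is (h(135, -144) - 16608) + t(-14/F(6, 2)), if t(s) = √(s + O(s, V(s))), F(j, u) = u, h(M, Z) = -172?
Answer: -16780 + √(-63 + 21*I)/3 ≈ -16780.0 + 2.6813*I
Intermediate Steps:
V(J) = √(-2 + J)
t(s) = √(s + s/√(-2 + s)) (t(s) = √(s + s/(√(-2 + s))) = √(s + s/√(-2 + s)))
(h(135, -144) - 16608) + t(-14/F(6, 2)) = (-172 - 16608) + √(-14/2 + (-14/2)/√(-2 - 14/2)) = -16780 + √(-14*½ + (-14*½)/√(-2 - 14*½)) = -16780 + √(-7 - 7/√(-2 - 7)) = -16780 + √(-7 - (-7)*I/3) = -16780 + √(-7 + 7*I/3)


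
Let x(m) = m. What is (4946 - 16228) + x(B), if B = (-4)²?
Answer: -11266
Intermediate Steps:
B = 16
(4946 - 16228) + x(B) = (4946 - 16228) + 16 = -11282 + 16 = -11266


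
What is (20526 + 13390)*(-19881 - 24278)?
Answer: -1497696644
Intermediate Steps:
(20526 + 13390)*(-19881 - 24278) = 33916*(-44159) = -1497696644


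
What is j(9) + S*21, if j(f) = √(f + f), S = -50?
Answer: -1050 + 3*√2 ≈ -1045.8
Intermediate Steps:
j(f) = √2*√f (j(f) = √(2*f) = √2*√f)
j(9) + S*21 = √2*√9 - 50*21 = √2*3 - 1050 = 3*√2 - 1050 = -1050 + 3*√2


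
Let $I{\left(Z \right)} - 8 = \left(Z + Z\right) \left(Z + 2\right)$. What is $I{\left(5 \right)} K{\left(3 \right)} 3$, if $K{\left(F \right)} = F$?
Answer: $702$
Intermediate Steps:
$I{\left(Z \right)} = 8 + 2 Z \left(2 + Z\right)$ ($I{\left(Z \right)} = 8 + \left(Z + Z\right) \left(Z + 2\right) = 8 + 2 Z \left(2 + Z\right)$)
$I{\left(5 \right)} K{\left(3 \right)} 3 = \left(8 + 2 \cdot 5^{2} + 4 \cdot 5\right) 3 \cdot 3 = \left(8 + 2 \cdot 25 + 20\right) 3 \cdot 3 = \left(8 + 50 + 20\right) 3 \cdot 3 = 78 \cdot 3 \cdot 3 = 234 \cdot 3 = 702$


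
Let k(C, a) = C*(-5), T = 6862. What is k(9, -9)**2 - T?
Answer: -4837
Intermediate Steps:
k(C, a) = -5*C
k(9, -9)**2 - T = (-5*9)**2 - 1*6862 = (-45)**2 - 6862 = 2025 - 6862 = -4837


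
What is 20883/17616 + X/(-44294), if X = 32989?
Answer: 57309563/130047184 ≈ 0.44068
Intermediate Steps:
20883/17616 + X/(-44294) = 20883/17616 + 32989/(-44294) = 20883*(1/17616) + 32989*(-1/44294) = 6961/5872 - 32989/44294 = 57309563/130047184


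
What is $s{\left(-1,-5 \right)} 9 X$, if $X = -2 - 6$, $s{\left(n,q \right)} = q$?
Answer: $360$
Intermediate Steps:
$X = -8$ ($X = -2 - 6 = -8$)
$s{\left(-1,-5 \right)} 9 X = \left(-5\right) 9 \left(-8\right) = \left(-45\right) \left(-8\right) = 360$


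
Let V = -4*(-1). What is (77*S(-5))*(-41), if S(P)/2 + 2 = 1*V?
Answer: -12628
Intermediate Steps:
V = 4
S(P) = 4 (S(P) = -4 + 2*(1*4) = -4 + 2*4 = -4 + 8 = 4)
(77*S(-5))*(-41) = (77*4)*(-41) = 308*(-41) = -12628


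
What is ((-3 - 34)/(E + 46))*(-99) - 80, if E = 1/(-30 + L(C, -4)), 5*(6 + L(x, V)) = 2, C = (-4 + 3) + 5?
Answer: -2626/8183 ≈ -0.32091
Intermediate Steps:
C = 4 (C = -1 + 5 = 4)
L(x, V) = -28/5 (L(x, V) = -6 + (⅕)*2 = -6 + ⅖ = -28/5)
E = -5/178 (E = 1/(-30 - 28/5) = 1/(-178/5) = -5/178 ≈ -0.028090)
((-3 - 34)/(E + 46))*(-99) - 80 = ((-3 - 34)/(-5/178 + 46))*(-99) - 80 = -37/8183/178*(-99) - 80 = -37*178/8183*(-99) - 80 = -6586/8183*(-99) - 80 = 652014/8183 - 80 = -2626/8183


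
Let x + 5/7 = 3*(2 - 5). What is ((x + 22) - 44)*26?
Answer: -5772/7 ≈ -824.57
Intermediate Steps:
x = -68/7 (x = -5/7 + 3*(2 - 5) = -5/7 + 3*(-3) = -5/7 - 9 = -68/7 ≈ -9.7143)
((x + 22) - 44)*26 = ((-68/7 + 22) - 44)*26 = (86/7 - 44)*26 = -222/7*26 = -5772/7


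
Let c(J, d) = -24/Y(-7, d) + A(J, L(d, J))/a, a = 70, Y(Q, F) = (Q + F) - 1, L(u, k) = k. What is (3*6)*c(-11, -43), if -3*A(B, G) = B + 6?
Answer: 1059/119 ≈ 8.8992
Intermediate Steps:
Y(Q, F) = -1 + F + Q (Y(Q, F) = (F + Q) - 1 = -1 + F + Q)
A(B, G) = -2 - B/3 (A(B, G) = -(B + 6)/3 = -(6 + B)/3 = -2 - B/3)
c(J, d) = -1/35 - 24/(-8 + d) - J/210 (c(J, d) = -24/(-1 + d - 7) + (-2 - J/3)/70 = -24/(-8 + d) + (-2 - J/3)*(1/70) = -24/(-8 + d) + (-1/35 - J/210) = -1/35 - 24/(-8 + d) - J/210)
(3*6)*c(-11, -43) = (3*6)*((-5040 + (-8 - 43)*(-6 - 1*(-11)))/(210*(-8 - 43))) = 18*((1/210)*(-5040 - 51*(-6 + 11))/(-51)) = 18*((1/210)*(-1/51)*(-5040 - 51*5)) = 18*((1/210)*(-1/51)*(-5040 - 255)) = 18*((1/210)*(-1/51)*(-5295)) = 18*(353/714) = 1059/119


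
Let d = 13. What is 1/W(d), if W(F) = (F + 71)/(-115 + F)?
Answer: -17/14 ≈ -1.2143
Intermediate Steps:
W(F) = (71 + F)/(-115 + F)
1/W(d) = 1/((71 + 13)/(-115 + 13)) = 1/(84/(-102)) = 1/(-1/102*84) = 1/(-14/17) = -17/14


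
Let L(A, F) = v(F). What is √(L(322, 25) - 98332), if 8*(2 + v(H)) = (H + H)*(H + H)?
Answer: I*√392086/2 ≈ 313.08*I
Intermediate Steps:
v(H) = -2 + H²/2 (v(H) = -2 + ((H + H)*(H + H))/8 = -2 + ((2*H)*(2*H))/8 = -2 + (4*H²)/8 = -2 + H²/2)
L(A, F) = -2 + F²/2
√(L(322, 25) - 98332) = √((-2 + (½)*25²) - 98332) = √((-2 + (½)*625) - 98332) = √((-2 + 625/2) - 98332) = √(621/2 - 98332) = √(-196043/2) = I*√392086/2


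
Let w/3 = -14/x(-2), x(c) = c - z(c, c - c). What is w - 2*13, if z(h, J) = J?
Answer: -5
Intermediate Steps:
x(c) = c (x(c) = c - (c - c) = c - 1*0 = c + 0 = c)
w = 21 (w = 3*(-14/(-2)) = 3*(-14*(-1/2)) = 3*7 = 21)
w - 2*13 = 21 - 2*13 = 21 - 26 = -5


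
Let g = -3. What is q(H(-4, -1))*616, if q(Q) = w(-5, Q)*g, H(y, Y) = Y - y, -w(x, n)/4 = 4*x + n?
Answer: -125664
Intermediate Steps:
w(x, n) = -16*x - 4*n (w(x, n) = -4*(4*x + n) = -4*(n + 4*x) = -16*x - 4*n)
q(Q) = -240 + 12*Q (q(Q) = (-16*(-5) - 4*Q)*(-3) = (80 - 4*Q)*(-3) = -240 + 12*Q)
q(H(-4, -1))*616 = (-240 + 12*(-1 - 1*(-4)))*616 = (-240 + 12*(-1 + 4))*616 = (-240 + 12*3)*616 = (-240 + 36)*616 = -204*616 = -125664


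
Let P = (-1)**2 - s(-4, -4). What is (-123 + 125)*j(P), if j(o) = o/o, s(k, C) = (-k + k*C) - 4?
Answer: 2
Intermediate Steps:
s(k, C) = -4 - k + C*k (s(k, C) = (-k + C*k) - 4 = -4 - k + C*k)
P = -15 (P = (-1)**2 - (-4 - 1*(-4) - 4*(-4)) = 1 - (-4 + 4 + 16) = 1 - 1*16 = 1 - 16 = -15)
j(o) = 1
(-123 + 125)*j(P) = (-123 + 125)*1 = 2*1 = 2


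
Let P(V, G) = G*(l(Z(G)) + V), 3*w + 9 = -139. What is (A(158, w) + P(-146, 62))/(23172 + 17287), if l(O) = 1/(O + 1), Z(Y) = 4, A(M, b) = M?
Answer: -44408/202295 ≈ -0.21952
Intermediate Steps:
w = -148/3 (w = -3 + (⅓)*(-139) = -3 - 139/3 = -148/3 ≈ -49.333)
l(O) = 1/(1 + O)
P(V, G) = G*(⅕ + V) (P(V, G) = G*(1/(1 + 4) + V) = G*(1/5 + V) = G*(⅕ + V))
(A(158, w) + P(-146, 62))/(23172 + 17287) = (158 + 62*(⅕ - 146))/(23172 + 17287) = (158 + 62*(-729/5))/40459 = (158 - 45198/5)*(1/40459) = -44408/5*1/40459 = -44408/202295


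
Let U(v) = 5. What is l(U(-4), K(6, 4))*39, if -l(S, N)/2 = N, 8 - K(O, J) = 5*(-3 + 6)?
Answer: 546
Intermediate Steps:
K(O, J) = -7 (K(O, J) = 8 - 5*(-3 + 6) = 8 - 5*3 = 8 - 1*15 = 8 - 15 = -7)
l(S, N) = -2*N
l(U(-4), K(6, 4))*39 = -2*(-7)*39 = 14*39 = 546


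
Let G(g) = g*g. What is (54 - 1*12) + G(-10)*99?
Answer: 9942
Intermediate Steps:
G(g) = g**2
(54 - 1*12) + G(-10)*99 = (54 - 1*12) + (-10)**2*99 = (54 - 12) + 100*99 = 42 + 9900 = 9942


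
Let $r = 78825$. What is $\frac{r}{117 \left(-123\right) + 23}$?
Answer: $- \frac{78825}{14368} \approx -5.4862$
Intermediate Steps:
$\frac{r}{117 \left(-123\right) + 23} = \frac{78825}{117 \left(-123\right) + 23} = \frac{78825}{-14391 + 23} = \frac{78825}{-14368} = 78825 \left(- \frac{1}{14368}\right) = - \frac{78825}{14368}$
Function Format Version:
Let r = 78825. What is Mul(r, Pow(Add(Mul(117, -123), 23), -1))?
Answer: Rational(-78825, 14368) ≈ -5.4862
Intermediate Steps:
Mul(r, Pow(Add(Mul(117, -123), 23), -1)) = Mul(78825, Pow(Add(Mul(117, -123), 23), -1)) = Mul(78825, Pow(Add(-14391, 23), -1)) = Mul(78825, Pow(-14368, -1)) = Mul(78825, Rational(-1, 14368)) = Rational(-78825, 14368)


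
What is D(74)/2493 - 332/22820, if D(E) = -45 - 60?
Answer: -268648/4740855 ≈ -0.056667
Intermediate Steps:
D(E) = -105
D(74)/2493 - 332/22820 = -105/2493 - 332/22820 = -105*1/2493 - 332*1/22820 = -35/831 - 83/5705 = -268648/4740855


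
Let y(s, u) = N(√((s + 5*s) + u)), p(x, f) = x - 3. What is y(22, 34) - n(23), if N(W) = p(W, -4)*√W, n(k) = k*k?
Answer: -529 - 166^(¼)*(3 - √166) ≈ -493.52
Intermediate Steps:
p(x, f) = -3 + x
n(k) = k²
N(W) = √W*(-3 + W) (N(W) = (-3 + W)*√W = √W*(-3 + W))
y(s, u) = (u + 6*s)^(¼)*(-3 + √(u + 6*s)) (y(s, u) = √(√((s + 5*s) + u))*(-3 + √((s + 5*s) + u)) = √(√(6*s + u))*(-3 + √(6*s + u)) = √(√(u + 6*s))*(-3 + √(u + 6*s)) = (u + 6*s)^(¼)*(-3 + √(u + 6*s)))
y(22, 34) - n(23) = (34 + 6*22)^(¼)*(-3 + √(34 + 6*22)) - 1*23² = (34 + 132)^(¼)*(-3 + √(34 + 132)) - 1*529 = 166^(¼)*(-3 + √166) - 529 = -529 + 166^(¼)*(-3 + √166)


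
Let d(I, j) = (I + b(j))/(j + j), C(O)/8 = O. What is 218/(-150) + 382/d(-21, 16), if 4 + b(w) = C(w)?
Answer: 905573/7725 ≈ 117.23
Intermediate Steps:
C(O) = 8*O
b(w) = -4 + 8*w
d(I, j) = (-4 + I + 8*j)/(2*j) (d(I, j) = (I + (-4 + 8*j))/(j + j) = (-4 + I + 8*j)/((2*j)) = (-4 + I + 8*j)*(1/(2*j)) = (-4 + I + 8*j)/(2*j))
218/(-150) + 382/d(-21, 16) = 218/(-150) + 382/(((½)*(-4 - 21 + 8*16)/16)) = 218*(-1/150) + 382/(((½)*(1/16)*(-4 - 21 + 128))) = -109/75 + 382/(((½)*(1/16)*103)) = -109/75 + 382/(103/32) = -109/75 + 382*(32/103) = -109/75 + 12224/103 = 905573/7725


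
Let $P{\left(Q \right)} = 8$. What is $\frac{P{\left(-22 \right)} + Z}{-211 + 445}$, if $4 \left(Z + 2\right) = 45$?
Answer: $\frac{23}{312} \approx 0.073718$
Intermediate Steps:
$Z = \frac{37}{4}$ ($Z = -2 + \frac{1}{4} \cdot 45 = -2 + \frac{45}{4} = \frac{37}{4} \approx 9.25$)
$\frac{P{\left(-22 \right)} + Z}{-211 + 445} = \frac{8 + \frac{37}{4}}{-211 + 445} = \frac{69}{4 \cdot 234} = \frac{69}{4} \cdot \frac{1}{234} = \frac{23}{312}$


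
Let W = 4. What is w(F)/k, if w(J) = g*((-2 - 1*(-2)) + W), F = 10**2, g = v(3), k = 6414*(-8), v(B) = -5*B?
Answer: 5/4276 ≈ 0.0011693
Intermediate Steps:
k = -51312
g = -15 (g = -5*3 = -15)
F = 100
w(J) = -60 (w(J) = -15*((-2 - 1*(-2)) + 4) = -15*((-2 + 2) + 4) = -15*(0 + 4) = -15*4 = -60)
w(F)/k = -60/(-51312) = -60*(-1/51312) = 5/4276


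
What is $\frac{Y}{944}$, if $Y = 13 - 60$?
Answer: $- \frac{47}{944} \approx -0.049788$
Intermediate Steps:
$Y = -47$ ($Y = 13 - 60 = -47$)
$\frac{Y}{944} = - \frac{47}{944}$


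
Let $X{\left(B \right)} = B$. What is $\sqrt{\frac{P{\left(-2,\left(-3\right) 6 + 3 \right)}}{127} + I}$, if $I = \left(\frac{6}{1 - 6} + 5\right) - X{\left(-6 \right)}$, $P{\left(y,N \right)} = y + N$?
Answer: $\frac{3 \sqrt{433070}}{635} \approx 3.109$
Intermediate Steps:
$P{\left(y,N \right)} = N + y$
$I = \frac{49}{5}$ ($I = \left(\frac{6}{1 - 6} + 5\right) - -6 = \left(\frac{6}{-5} + 5\right) + 6 = \left(6 \left(- \frac{1}{5}\right) + 5\right) + 6 = \left(- \frac{6}{5} + 5\right) + 6 = \frac{19}{5} + 6 = \frac{49}{5} \approx 9.8$)
$\sqrt{\frac{P{\left(-2,\left(-3\right) 6 + 3 \right)}}{127} + I} = \sqrt{\frac{\left(\left(-3\right) 6 + 3\right) - 2}{127} + \frac{49}{5}} = \sqrt{\left(\left(-18 + 3\right) - 2\right) \frac{1}{127} + \frac{49}{5}} = \sqrt{\left(-15 - 2\right) \frac{1}{127} + \frac{49}{5}} = \sqrt{\left(-17\right) \frac{1}{127} + \frac{49}{5}} = \sqrt{- \frac{17}{127} + \frac{49}{5}} = \sqrt{\frac{6138}{635}} = \frac{3 \sqrt{433070}}{635}$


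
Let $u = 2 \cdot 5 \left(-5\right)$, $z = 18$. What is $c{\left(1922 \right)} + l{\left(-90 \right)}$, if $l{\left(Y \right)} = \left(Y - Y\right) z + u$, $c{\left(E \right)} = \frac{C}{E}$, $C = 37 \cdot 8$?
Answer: $- \frac{47902}{961} \approx -49.846$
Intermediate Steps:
$u = -50$ ($u = 10 \left(-5\right) = -50$)
$C = 296$
$c{\left(E \right)} = \frac{296}{E}$
$l{\left(Y \right)} = -50$ ($l{\left(Y \right)} = \left(Y - Y\right) 18 - 50 = 0 \cdot 18 - 50 = 0 - 50 = -50$)
$c{\left(1922 \right)} + l{\left(-90 \right)} = \frac{296}{1922} - 50 = 296 \cdot \frac{1}{1922} - 50 = \frac{148}{961} - 50 = - \frac{47902}{961}$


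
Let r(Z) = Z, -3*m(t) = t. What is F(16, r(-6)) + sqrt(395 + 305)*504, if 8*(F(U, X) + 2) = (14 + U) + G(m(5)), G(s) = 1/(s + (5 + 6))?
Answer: 395/224 + 5040*sqrt(7) ≈ 13336.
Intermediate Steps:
m(t) = -t/3
G(s) = 1/(11 + s) (G(s) = 1/(s + 11) = 1/(11 + s))
F(U, X) = -53/224 + U/8 (F(U, X) = -2 + ((14 + U) + 1/(11 - 1/3*5))/8 = -2 + ((14 + U) + 1/(11 - 5/3))/8 = -2 + ((14 + U) + 1/(28/3))/8 = -2 + ((14 + U) + 3/28)/8 = -2 + (395/28 + U)/8 = -2 + (395/224 + U/8) = -53/224 + U/8)
F(16, r(-6)) + sqrt(395 + 305)*504 = (-53/224 + (1/8)*16) + sqrt(395 + 305)*504 = (-53/224 + 2) + sqrt(700)*504 = 395/224 + (10*sqrt(7))*504 = 395/224 + 5040*sqrt(7)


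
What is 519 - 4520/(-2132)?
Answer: 277757/533 ≈ 521.12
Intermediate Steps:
519 - 4520/(-2132) = 519 - 4520*(-1/2132) = 519 + 1130/533 = 277757/533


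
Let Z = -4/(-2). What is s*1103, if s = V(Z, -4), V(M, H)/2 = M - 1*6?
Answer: -8824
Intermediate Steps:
Z = 2 (Z = -4*(-1/2) = 2)
V(M, H) = -12 + 2*M (V(M, H) = 2*(M - 1*6) = 2*(M - 6) = 2*(-6 + M) = -12 + 2*M)
s = -8 (s = -12 + 2*2 = -12 + 4 = -8)
s*1103 = -8*1103 = -8824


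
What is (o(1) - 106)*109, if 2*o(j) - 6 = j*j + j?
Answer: -11118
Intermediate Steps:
o(j) = 3 + j/2 + j**2/2 (o(j) = 3 + (j*j + j)/2 = 3 + (j**2 + j)/2 = 3 + (j + j**2)/2 = 3 + (j/2 + j**2/2) = 3 + j/2 + j**2/2)
(o(1) - 106)*109 = ((3 + (1/2)*1 + (1/2)*1**2) - 106)*109 = ((3 + 1/2 + (1/2)*1) - 106)*109 = ((3 + 1/2 + 1/2) - 106)*109 = (4 - 106)*109 = -102*109 = -11118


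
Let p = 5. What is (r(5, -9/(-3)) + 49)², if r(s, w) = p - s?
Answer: 2401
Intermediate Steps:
r(s, w) = 5 - s
(r(5, -9/(-3)) + 49)² = ((5 - 1*5) + 49)² = ((5 - 5) + 49)² = (0 + 49)² = 49² = 2401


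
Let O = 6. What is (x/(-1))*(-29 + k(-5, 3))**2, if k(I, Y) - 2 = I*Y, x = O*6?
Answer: -63504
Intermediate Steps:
x = 36 (x = 6*6 = 36)
k(I, Y) = 2 + I*Y
(x/(-1))*(-29 + k(-5, 3))**2 = (36/(-1))*(-29 + (2 - 5*3))**2 = (36*(-1))*(-29 + (2 - 15))**2 = -36*(-29 - 13)**2 = -36*(-42)**2 = -36*1764 = -63504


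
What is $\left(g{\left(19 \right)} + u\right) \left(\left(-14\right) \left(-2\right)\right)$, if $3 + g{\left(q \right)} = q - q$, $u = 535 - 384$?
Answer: $4144$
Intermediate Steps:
$u = 151$ ($u = 535 - 384 = 151$)
$g{\left(q \right)} = -3$ ($g{\left(q \right)} = -3 + \left(q - q\right) = -3 + 0 = -3$)
$\left(g{\left(19 \right)} + u\right) \left(\left(-14\right) \left(-2\right)\right) = \left(-3 + 151\right) \left(\left(-14\right) \left(-2\right)\right) = 148 \cdot 28 = 4144$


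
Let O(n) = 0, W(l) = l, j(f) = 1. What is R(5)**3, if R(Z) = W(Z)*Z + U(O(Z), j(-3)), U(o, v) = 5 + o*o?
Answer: 27000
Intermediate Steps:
U(o, v) = 5 + o**2
R(Z) = 5 + Z**2 (R(Z) = Z*Z + (5 + 0**2) = Z**2 + (5 + 0) = Z**2 + 5 = 5 + Z**2)
R(5)**3 = (5 + 5**2)**3 = (5 + 25)**3 = 30**3 = 27000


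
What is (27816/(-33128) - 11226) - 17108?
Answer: -117334571/4141 ≈ -28335.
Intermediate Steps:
(27816/(-33128) - 11226) - 17108 = (27816*(-1/33128) - 11226) - 17108 = (-3477/4141 - 11226) - 17108 = -46490343/4141 - 17108 = -117334571/4141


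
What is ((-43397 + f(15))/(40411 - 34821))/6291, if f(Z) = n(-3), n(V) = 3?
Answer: -1669/1352565 ≈ -0.0012340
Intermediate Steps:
f(Z) = 3
((-43397 + f(15))/(40411 - 34821))/6291 = ((-43397 + 3)/(40411 - 34821))/6291 = -43394/5590*(1/6291) = -43394*1/5590*(1/6291) = -1669/215*1/6291 = -1669/1352565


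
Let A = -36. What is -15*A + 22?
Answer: 562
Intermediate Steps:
-15*A + 22 = -15*(-36) + 22 = 540 + 22 = 562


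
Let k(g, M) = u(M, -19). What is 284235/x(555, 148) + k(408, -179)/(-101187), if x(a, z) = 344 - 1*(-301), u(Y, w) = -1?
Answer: 1917392506/4351041 ≈ 440.67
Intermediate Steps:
k(g, M) = -1
x(a, z) = 645 (x(a, z) = 344 + 301 = 645)
284235/x(555, 148) + k(408, -179)/(-101187) = 284235/645 - 1/(-101187) = 284235*(1/645) - 1*(-1/101187) = 18949/43 + 1/101187 = 1917392506/4351041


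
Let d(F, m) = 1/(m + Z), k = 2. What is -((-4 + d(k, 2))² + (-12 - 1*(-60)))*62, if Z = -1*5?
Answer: -37262/9 ≈ -4140.2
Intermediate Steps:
Z = -5
d(F, m) = 1/(-5 + m) (d(F, m) = 1/(m - 5) = 1/(-5 + m))
-((-4 + d(k, 2))² + (-12 - 1*(-60)))*62 = -((-4 + 1/(-5 + 2))² + (-12 - 1*(-60)))*62 = -((-4 + 1/(-3))² + (-12 + 60))*62 = -((-4 - ⅓)² + 48)*62 = -((-13/3)² + 48)*62 = -(169/9 + 48)*62 = -601*62/9 = -1*37262/9 = -37262/9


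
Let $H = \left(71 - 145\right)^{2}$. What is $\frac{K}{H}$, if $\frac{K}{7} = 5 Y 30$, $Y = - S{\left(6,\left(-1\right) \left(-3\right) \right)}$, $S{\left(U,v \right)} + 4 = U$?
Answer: $- \frac{525}{1369} \approx -0.38349$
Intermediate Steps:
$S{\left(U,v \right)} = -4 + U$
$Y = -2$ ($Y = - (-4 + 6) = \left(-1\right) 2 = -2$)
$K = -2100$ ($K = 7 \cdot 5 \left(-2\right) 30 = 7 \left(\left(-10\right) 30\right) = 7 \left(-300\right) = -2100$)
$H = 5476$ ($H = \left(-74\right)^{2} = 5476$)
$\frac{K}{H} = - \frac{2100}{5476} = \left(-2100\right) \frac{1}{5476} = - \frac{525}{1369}$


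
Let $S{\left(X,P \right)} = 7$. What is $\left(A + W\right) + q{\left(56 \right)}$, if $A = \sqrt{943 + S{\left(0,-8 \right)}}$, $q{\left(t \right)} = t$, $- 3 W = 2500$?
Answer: $- \frac{2332}{3} + 5 \sqrt{38} \approx -746.51$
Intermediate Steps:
$W = - \frac{2500}{3}$ ($W = \left(- \frac{1}{3}\right) 2500 = - \frac{2500}{3} \approx -833.33$)
$A = 5 \sqrt{38}$ ($A = \sqrt{943 + 7} = \sqrt{950} = 5 \sqrt{38} \approx 30.822$)
$\left(A + W\right) + q{\left(56 \right)} = \left(5 \sqrt{38} - \frac{2500}{3}\right) + 56 = \left(- \frac{2500}{3} + 5 \sqrt{38}\right) + 56 = - \frac{2332}{3} + 5 \sqrt{38}$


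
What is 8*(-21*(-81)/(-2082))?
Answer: -2268/347 ≈ -6.5360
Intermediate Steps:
8*(-21*(-81)/(-2082)) = 8*(1701*(-1/2082)) = 8*(-567/694) = -2268/347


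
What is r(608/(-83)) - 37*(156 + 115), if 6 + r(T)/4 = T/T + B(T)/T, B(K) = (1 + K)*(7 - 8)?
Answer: -1527669/152 ≈ -10050.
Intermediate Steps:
B(K) = -1 - K (B(K) = (1 + K)*(-1) = -1 - K)
r(T) = -20 + 4*(-1 - T)/T (r(T) = -24 + 4*(T/T + (-1 - T)/T) = -24 + 4*(1 + (-1 - T)/T) = -24 + (4 + 4*(-1 - T)/T) = -20 + 4*(-1 - T)/T)
r(608/(-83)) - 37*(156 + 115) = (-24 - 4/(608/(-83))) - 37*(156 + 115) = (-24 - 4/(608*(-1/83))) - 37*271 = (-24 - 4/(-608/83)) - 10027 = (-24 - 4*(-83/608)) - 10027 = (-24 + 83/152) - 10027 = -3565/152 - 10027 = -1527669/152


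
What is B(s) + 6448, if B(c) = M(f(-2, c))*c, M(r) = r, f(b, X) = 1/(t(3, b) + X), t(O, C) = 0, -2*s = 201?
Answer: 6449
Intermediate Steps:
s = -201/2 (s = -1/2*201 = -201/2 ≈ -100.50)
f(b, X) = 1/X (f(b, X) = 1/(0 + X) = 1/X)
B(c) = 1 (B(c) = c/c = 1)
B(s) + 6448 = 1 + 6448 = 6449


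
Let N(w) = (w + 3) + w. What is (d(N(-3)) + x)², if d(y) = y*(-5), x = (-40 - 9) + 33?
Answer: 1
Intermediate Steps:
N(w) = 3 + 2*w (N(w) = (3 + w) + w = 3 + 2*w)
x = -16 (x = -49 + 33 = -16)
d(y) = -5*y
(d(N(-3)) + x)² = (-5*(3 + 2*(-3)) - 16)² = (-5*(3 - 6) - 16)² = (-5*(-3) - 16)² = (15 - 16)² = (-1)² = 1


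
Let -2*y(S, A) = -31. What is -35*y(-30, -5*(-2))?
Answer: -1085/2 ≈ -542.50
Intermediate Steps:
y(S, A) = 31/2 (y(S, A) = -1/2*(-31) = 31/2)
-35*y(-30, -5*(-2)) = -35*31/2 = -1085/2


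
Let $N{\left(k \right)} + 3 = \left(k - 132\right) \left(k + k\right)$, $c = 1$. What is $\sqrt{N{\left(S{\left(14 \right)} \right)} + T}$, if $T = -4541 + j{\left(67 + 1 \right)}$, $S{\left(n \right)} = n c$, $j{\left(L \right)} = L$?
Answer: $2 i \sqrt{1945} \approx 88.204 i$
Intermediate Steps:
$S{\left(n \right)} = n$ ($S{\left(n \right)} = n 1 = n$)
$T = -4473$ ($T = -4541 + \left(67 + 1\right) = -4541 + 68 = -4473$)
$N{\left(k \right)} = -3 + 2 k \left(-132 + k\right)$ ($N{\left(k \right)} = -3 + \left(k - 132\right) \left(k + k\right) = -3 + \left(-132 + k\right) 2 k = -3 + 2 k \left(-132 + k\right)$)
$\sqrt{N{\left(S{\left(14 \right)} \right)} + T} = \sqrt{\left(-3 - 3696 + 2 \cdot 14^{2}\right) - 4473} = \sqrt{\left(-3 - 3696 + 2 \cdot 196\right) - 4473} = \sqrt{\left(-3 - 3696 + 392\right) - 4473} = \sqrt{-3307 - 4473} = \sqrt{-7780} = 2 i \sqrt{1945}$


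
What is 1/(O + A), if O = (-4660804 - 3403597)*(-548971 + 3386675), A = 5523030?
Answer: -1/22884377452274 ≈ -4.3698e-14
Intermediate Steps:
O = -22884382975304 (O = -8064401*2837704 = -22884382975304)
1/(O + A) = 1/(-22884382975304 + 5523030) = 1/(-22884377452274) = -1/22884377452274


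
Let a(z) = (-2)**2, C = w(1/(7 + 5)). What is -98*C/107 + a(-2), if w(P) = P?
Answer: 2519/642 ≈ 3.9237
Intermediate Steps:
C = 1/12 (C = 1/(7 + 5) = 1/12 ≈ 0.083333)
a(z) = 4
-98*C/107 + a(-2) = -49/(6*107) + 4 = -98*1/1284 + 4 = -49/642 + 4 = 2519/642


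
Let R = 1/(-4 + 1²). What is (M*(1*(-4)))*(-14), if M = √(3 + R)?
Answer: 112*√6/3 ≈ 91.448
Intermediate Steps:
R = -⅓ (R = 1/(-4 + 1) = 1/(-3) = -⅓ ≈ -0.33333)
M = 2*√6/3 (M = √(3 - ⅓) = √(8/3) = 2*√6/3 ≈ 1.6330)
(M*(1*(-4)))*(-14) = ((2*√6/3)*(1*(-4)))*(-14) = ((2*√6/3)*(-4))*(-14) = -8*√6/3*(-14) = 112*√6/3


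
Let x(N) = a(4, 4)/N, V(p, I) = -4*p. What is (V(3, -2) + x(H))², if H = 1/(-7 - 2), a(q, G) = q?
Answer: 2304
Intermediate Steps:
H = -⅑ (H = 1/(-9) = -⅑ ≈ -0.11111)
x(N) = 4/N
(V(3, -2) + x(H))² = (-4*3 + 4/(-⅑))² = (-12 + 4*(-9))² = (-12 - 36)² = (-48)² = 2304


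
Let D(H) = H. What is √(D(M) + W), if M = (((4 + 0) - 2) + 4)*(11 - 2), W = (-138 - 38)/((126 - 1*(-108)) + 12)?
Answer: √806142/123 ≈ 7.2996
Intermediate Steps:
W = -88/123 (W = -176/((126 + 108) + 12) = -176/(234 + 12) = -176/246 = -176*1/246 = -88/123 ≈ -0.71545)
M = 54 (M = ((4 - 2) + 4)*9 = (2 + 4)*9 = 6*9 = 54)
√(D(M) + W) = √(54 - 88/123) = √(6554/123) = √806142/123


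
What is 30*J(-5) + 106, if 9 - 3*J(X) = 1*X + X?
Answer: 296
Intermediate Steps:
J(X) = 3 - 2*X/3 (J(X) = 3 - (1*X + X)/3 = 3 - (X + X)/3 = 3 - 2*X/3)
30*J(-5) + 106 = 30*(3 - 2/3*(-5)) + 106 = 30*(3 + 10/3) + 106 = 30*(19/3) + 106 = 190 + 106 = 296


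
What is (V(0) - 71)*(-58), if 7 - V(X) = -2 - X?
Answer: 3596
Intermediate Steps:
V(X) = 9 + X (V(X) = 7 - (-2 - X) = 7 + (2 + X) = 9 + X)
(V(0) - 71)*(-58) = ((9 + 0) - 71)*(-58) = (9 - 71)*(-58) = -62*(-58) = 3596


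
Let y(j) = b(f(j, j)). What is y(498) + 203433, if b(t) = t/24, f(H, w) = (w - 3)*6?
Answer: 814227/4 ≈ 2.0356e+5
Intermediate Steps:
f(H, w) = -18 + 6*w (f(H, w) = (-3 + w)*6 = -18 + 6*w)
b(t) = t/24 (b(t) = t*(1/24) = t/24)
y(j) = -3/4 + j/4 (y(j) = (-18 + 6*j)/24 = -3/4 + j/4)
y(498) + 203433 = (-3/4 + (1/4)*498) + 203433 = (-3/4 + 249/2) + 203433 = 495/4 + 203433 = 814227/4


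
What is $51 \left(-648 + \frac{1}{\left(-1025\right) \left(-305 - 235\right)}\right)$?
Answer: $- \frac{6097355983}{184500} \approx -33048.0$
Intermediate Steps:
$51 \left(-648 + \frac{1}{\left(-1025\right) \left(-305 - 235\right)}\right) = 51 \left(-648 - \frac{1}{1025 \left(-305 - 235\right)}\right) = 51 \left(-648 - \frac{1}{1025 \left(-540\right)}\right) = 51 \left(-648 - - \frac{1}{553500}\right) = 51 \left(-648 + \frac{1}{553500}\right) = 51 \left(- \frac{358667999}{553500}\right) = - \frac{6097355983}{184500}$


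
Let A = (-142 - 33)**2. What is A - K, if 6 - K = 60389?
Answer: 91008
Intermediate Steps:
K = -60383 (K = 6 - 1*60389 = 6 - 60389 = -60383)
A = 30625 (A = (-175)**2 = 30625)
A - K = 30625 - 1*(-60383) = 30625 + 60383 = 91008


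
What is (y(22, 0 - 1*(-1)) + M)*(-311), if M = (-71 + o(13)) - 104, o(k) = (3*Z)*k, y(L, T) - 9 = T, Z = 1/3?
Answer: 47272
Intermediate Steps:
Z = ⅓ ≈ 0.33333
y(L, T) = 9 + T
o(k) = k (o(k) = (3*(⅓))*k = 1*k = k)
M = -162 (M = (-71 + 13) - 104 = -58 - 104 = -162)
(y(22, 0 - 1*(-1)) + M)*(-311) = ((9 + (0 - 1*(-1))) - 162)*(-311) = ((9 + (0 + 1)) - 162)*(-311) = ((9 + 1) - 162)*(-311) = (10 - 162)*(-311) = -152*(-311) = 47272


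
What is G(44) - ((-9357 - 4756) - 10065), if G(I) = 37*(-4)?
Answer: 24030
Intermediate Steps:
G(I) = -148
G(44) - ((-9357 - 4756) - 10065) = -148 - ((-9357 - 4756) - 10065) = -148 - (-14113 - 10065) = -148 - 1*(-24178) = -148 + 24178 = 24030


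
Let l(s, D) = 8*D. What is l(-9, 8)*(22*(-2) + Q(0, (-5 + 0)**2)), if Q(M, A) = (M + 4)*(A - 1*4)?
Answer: 2560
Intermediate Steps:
Q(M, A) = (-4 + A)*(4 + M) (Q(M, A) = (4 + M)*(A - 4) = (4 + M)*(-4 + A) = (-4 + A)*(4 + M))
l(-9, 8)*(22*(-2) + Q(0, (-5 + 0)**2)) = (8*8)*(22*(-2) + (-16 - 4*0 + 4*(-5 + 0)**2 + (-5 + 0)**2*0)) = 64*(-44 + (-16 + 0 + 4*(-5)**2 + (-5)**2*0)) = 64*(-44 + (-16 + 0 + 4*25 + 25*0)) = 64*(-44 + (-16 + 0 + 100 + 0)) = 64*(-44 + 84) = 64*40 = 2560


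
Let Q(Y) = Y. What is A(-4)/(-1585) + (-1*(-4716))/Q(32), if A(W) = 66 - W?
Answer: 373631/2536 ≈ 147.33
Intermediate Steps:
A(-4)/(-1585) + (-1*(-4716))/Q(32) = (66 - 1*(-4))/(-1585) - 1*(-4716)/32 = (66 + 4)*(-1/1585) + 4716*(1/32) = 70*(-1/1585) + 1179/8 = -14/317 + 1179/8 = 373631/2536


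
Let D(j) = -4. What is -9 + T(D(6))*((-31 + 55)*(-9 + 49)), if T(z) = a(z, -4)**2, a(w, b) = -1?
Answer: 951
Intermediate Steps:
T(z) = 1 (T(z) = (-1)**2 = 1)
-9 + T(D(6))*((-31 + 55)*(-9 + 49)) = -9 + 1*((-31 + 55)*(-9 + 49)) = -9 + 1*(24*40) = -9 + 1*960 = -9 + 960 = 951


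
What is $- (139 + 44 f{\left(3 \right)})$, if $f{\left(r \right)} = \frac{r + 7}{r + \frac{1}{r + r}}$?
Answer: $- \frac{5281}{19} \approx -277.95$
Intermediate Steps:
$f{\left(r \right)} = \frac{7 + r}{r + \frac{1}{2 r}}$
$- (139 + 44 f{\left(3 \right)}) = - (139 + 44 \cdot 2 \cdot 3 \frac{1}{1 + 2 \cdot 3^{2}} \left(7 + 3\right)) = - (139 + 44 \cdot 2 \cdot 3 \frac{1}{1 + 2 \cdot 9} \cdot 10) = - (139 + 44 \cdot 2 \cdot 3 \frac{1}{1 + 18} \cdot 10) = - (139 + 44 \cdot 2 \cdot 3 \cdot \frac{1}{19} \cdot 10) = - (139 + 44 \cdot \frac{60}{19}) = - (139 + \frac{2640}{19}) = \left(-1\right) \frac{5281}{19} = - \frac{5281}{19}$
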